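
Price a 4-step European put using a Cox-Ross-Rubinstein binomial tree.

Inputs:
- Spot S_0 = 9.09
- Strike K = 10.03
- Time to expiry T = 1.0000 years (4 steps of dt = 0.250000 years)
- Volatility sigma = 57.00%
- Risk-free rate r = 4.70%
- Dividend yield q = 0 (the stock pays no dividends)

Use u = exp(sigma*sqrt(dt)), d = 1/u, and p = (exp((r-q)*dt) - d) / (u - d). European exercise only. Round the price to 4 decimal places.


dt = T/N = 0.250000
u = exp(sigma*sqrt(dt)) = 1.329762; d = 1/u = 0.752014
p = (exp((r-q)*dt) - d) / (u - d) = 0.449686
Discount per step: exp(-r*dt) = 0.988319
Stock lattice S(k, i) with i counting down-moves:
  k=0: S(0,0) = 9.0900
  k=1: S(1,0) = 12.0875; S(1,1) = 6.8358
  k=2: S(2,0) = 16.0735; S(2,1) = 9.0900; S(2,2) = 5.1406
  k=3: S(3,0) = 21.3740; S(3,1) = 12.0875; S(3,2) = 6.8358; S(3,3) = 3.8658
  k=4: S(4,0) = 28.4223; S(4,1) = 16.0735; S(4,2) = 9.0900; S(4,3) = 5.1406; S(4,4) = 2.9072
Terminal payoffs V(N, i) = max(K - S_T, 0):
  V(4,0) = 0.000000; V(4,1) = 0.000000; V(4,2) = 0.940000; V(4,3) = 4.889374; V(4,4) = 7.122845
Backward induction: V(k, i) = exp(-r*dt) * [p * V(k+1, i) + (1-p) * V(k+1, i+1)].
  V(3,0) = exp(-r*dt) * [p*0.000000 + (1-p)*0.000000] = 0.000000
  V(3,1) = exp(-r*dt) * [p*0.000000 + (1-p)*0.940000] = 0.511253
  V(3,2) = exp(-r*dt) * [p*0.940000 + (1-p)*4.889374] = 3.077028
  V(3,3) = exp(-r*dt) * [p*4.889374 + (1-p)*7.122845] = 6.047013
  V(2,0) = exp(-r*dt) * [p*0.000000 + (1-p)*0.511253] = 0.278063
  V(2,1) = exp(-r*dt) * [p*0.511253 + (1-p)*3.077028] = 1.900769
  V(2,2) = exp(-r*dt) * [p*3.077028 + (1-p)*6.047013] = 4.656417
  V(1,0) = exp(-r*dt) * [p*0.278063 + (1-p)*1.900769] = 1.157381
  V(1,1) = exp(-r*dt) * [p*1.900769 + (1-p)*4.656417] = 3.377323
  V(0,0) = exp(-r*dt) * [p*1.157381 + (1-p)*3.377323] = 2.351256

Answer: Price = V(0,0) = 2.3513


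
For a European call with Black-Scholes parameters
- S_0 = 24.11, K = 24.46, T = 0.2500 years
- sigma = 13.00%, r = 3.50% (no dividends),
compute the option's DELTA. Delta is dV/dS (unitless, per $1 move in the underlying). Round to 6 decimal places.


Answer: Delta = 0.478223

Derivation:
d1 = -0.0546144318; d2 = -0.1196144318
phi(d1) = 0.3983477541; exp(-qT) = 1.0000000000; exp(-rT) = 0.9912881698
N(d1) = 0.4782228205
Delta = exp(-qT) * N(d1) = 1.0000000000 * 0.4782228205 = 0.478223


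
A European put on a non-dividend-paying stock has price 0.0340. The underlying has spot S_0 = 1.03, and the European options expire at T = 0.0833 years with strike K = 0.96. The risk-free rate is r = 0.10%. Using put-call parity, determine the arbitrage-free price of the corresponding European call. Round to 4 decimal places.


Answer: Call price = 0.1041

Derivation:
Put-call parity: C - P = S_0 * exp(-qT) - K * exp(-rT).
S_0 * exp(-qT) = 1.0300 * 1.00000000 = 1.03000000
K * exp(-rT) = 0.9600 * 0.99991670 = 0.95992004
C = P + S*exp(-qT) - K*exp(-rT)
C = 0.0340 + 1.03000000 - 0.95992004 = 0.1041


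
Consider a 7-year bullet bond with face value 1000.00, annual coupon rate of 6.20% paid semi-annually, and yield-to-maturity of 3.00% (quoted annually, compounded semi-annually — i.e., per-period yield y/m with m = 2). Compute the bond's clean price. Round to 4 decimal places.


Coupon per period c = face * coupon_rate / m = 31.000000
Periods per year m = 2; per-period yield y/m = 0.015000
Number of cashflows N = 14
Cashflows (t years, CF_t, discount factor 1/(1+y/m)^(m*t), PV):
  t = 0.5000: CF_t = 31.000000, DF = 0.985222, PV = 30.541872
  t = 1.0000: CF_t = 31.000000, DF = 0.970662, PV = 30.090514
  t = 1.5000: CF_t = 31.000000, DF = 0.956317, PV = 29.645827
  t = 2.0000: CF_t = 31.000000, DF = 0.942184, PV = 29.207711
  t = 2.5000: CF_t = 31.000000, DF = 0.928260, PV = 28.776070
  t = 3.0000: CF_t = 31.000000, DF = 0.914542, PV = 28.350808
  t = 3.5000: CF_t = 31.000000, DF = 0.901027, PV = 27.931831
  t = 4.0000: CF_t = 31.000000, DF = 0.887711, PV = 27.519045
  t = 4.5000: CF_t = 31.000000, DF = 0.874592, PV = 27.112359
  t = 5.0000: CF_t = 31.000000, DF = 0.861667, PV = 26.711684
  t = 5.5000: CF_t = 31.000000, DF = 0.848933, PV = 26.316930
  t = 6.0000: CF_t = 31.000000, DF = 0.836387, PV = 25.928010
  t = 6.5000: CF_t = 31.000000, DF = 0.824027, PV = 25.544838
  t = 7.0000: CF_t = 1031.000000, DF = 0.811849, PV = 837.016605
Price P = sum_t PV_t = 1200.694104

Answer: Price = 1200.6941


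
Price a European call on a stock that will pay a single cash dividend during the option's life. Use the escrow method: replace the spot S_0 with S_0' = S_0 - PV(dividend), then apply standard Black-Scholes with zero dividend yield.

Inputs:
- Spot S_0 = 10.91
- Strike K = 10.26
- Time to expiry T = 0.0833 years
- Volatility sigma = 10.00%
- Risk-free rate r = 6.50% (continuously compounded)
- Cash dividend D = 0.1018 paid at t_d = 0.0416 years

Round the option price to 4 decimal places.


PV(D) = D * exp(-r * t_d) = 0.1018 * 0.99729965 = 0.10152510
S_0' = S_0 - PV(D) = 10.9100 - 0.10152510 = 10.80847490
d1 = (ln(S_0'/K) + (r + sigma^2/2)*T) / (sigma*sqrt(T)) = 2.00641751
d2 = d1 - sigma*sqrt(T) = 1.97755577
exp(-rT) = 0.99460013
N(d1) = 0.97759414; N(d2) = 0.97601058
C = S_0' * N(d1) - K * exp(-rT) * N(d2) = 10.80847490 * 0.97759414 - 10.2600 * 0.99460013 * 0.97601058 = 0.6065

Answer: Price = 0.6065


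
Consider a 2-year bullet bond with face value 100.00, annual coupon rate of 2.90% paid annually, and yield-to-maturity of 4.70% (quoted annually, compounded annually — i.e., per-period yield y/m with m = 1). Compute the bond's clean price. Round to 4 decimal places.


Coupon per period c = face * coupon_rate / m = 2.900000
Periods per year m = 1; per-period yield y/m = 0.047000
Number of cashflows N = 2
Cashflows (t years, CF_t, discount factor 1/(1+y/m)^(m*t), PV):
  t = 1.0000: CF_t = 2.900000, DF = 0.955110, PV = 2.769819
  t = 2.0000: CF_t = 102.900000, DF = 0.912235, PV = 93.868961
Price P = sum_t PV_t = 96.638780

Answer: Price = 96.6388


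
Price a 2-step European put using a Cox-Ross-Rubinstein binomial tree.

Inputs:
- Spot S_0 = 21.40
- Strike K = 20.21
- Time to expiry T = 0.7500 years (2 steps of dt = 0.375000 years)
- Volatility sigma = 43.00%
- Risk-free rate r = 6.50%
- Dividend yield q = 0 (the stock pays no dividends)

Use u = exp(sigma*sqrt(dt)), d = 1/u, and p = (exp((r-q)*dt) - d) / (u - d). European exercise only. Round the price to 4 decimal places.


Answer: Price = V(0,0) = 1.9434

Derivation:
dt = T/N = 0.375000
u = exp(sigma*sqrt(dt)) = 1.301243; d = 1/u = 0.768496
p = (exp((r-q)*dt) - d) / (u - d) = 0.480863
Discount per step: exp(-r*dt) = 0.975920
Stock lattice S(k, i) with i counting down-moves:
  k=0: S(0,0) = 21.4000
  k=1: S(1,0) = 27.8466; S(1,1) = 16.4458
  k=2: S(2,0) = 36.2352; S(2,1) = 21.4000; S(2,2) = 12.6385
Terminal payoffs V(N, i) = max(K - S_T, 0):
  V(2,0) = 0.000000; V(2,1) = 0.000000; V(2,2) = 7.571463
Backward induction: V(k, i) = exp(-r*dt) * [p * V(k+1, i) + (1-p) * V(k+1, i+1)].
  V(1,0) = exp(-r*dt) * [p*0.000000 + (1-p)*0.000000] = 0.000000
  V(1,1) = exp(-r*dt) * [p*0.000000 + (1-p)*7.571463] = 3.835974
  V(0,0) = exp(-r*dt) * [p*0.000000 + (1-p)*3.835974] = 1.943441


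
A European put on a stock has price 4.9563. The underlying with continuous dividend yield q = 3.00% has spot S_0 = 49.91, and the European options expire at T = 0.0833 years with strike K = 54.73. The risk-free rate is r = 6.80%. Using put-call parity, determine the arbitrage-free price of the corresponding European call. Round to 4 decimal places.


Answer: Call price = 0.3209

Derivation:
Put-call parity: C - P = S_0 * exp(-qT) - K * exp(-rT).
S_0 * exp(-qT) = 49.9100 * 0.99750412 = 49.78543062
K * exp(-rT) = 54.7300 * 0.99435161 = 54.42086375
C = P + S*exp(-qT) - K*exp(-rT)
C = 4.9563 + 49.78543062 - 54.42086375 = 0.3209


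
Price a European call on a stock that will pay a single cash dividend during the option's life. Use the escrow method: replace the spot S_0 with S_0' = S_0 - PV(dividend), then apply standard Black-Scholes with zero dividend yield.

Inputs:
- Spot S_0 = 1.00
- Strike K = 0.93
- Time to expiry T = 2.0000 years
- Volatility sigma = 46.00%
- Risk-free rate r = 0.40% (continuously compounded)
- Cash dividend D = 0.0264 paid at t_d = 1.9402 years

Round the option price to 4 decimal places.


PV(D) = D * exp(-r * t_d) = 0.0264 * 0.99226924 = 0.02619591
S_0' = S_0 - PV(D) = 1.0000 - 0.02619591 = 0.97380409
d1 = (ln(S_0'/K) + (r + sigma^2/2)*T) / (sigma*sqrt(T)) = 0.40831660
d2 = d1 - sigma*sqrt(T) = -0.24222164
exp(-rT) = 0.99203191
N(d1) = 0.65847937; N(d2) = 0.40430421
C = S_0' * N(d1) - K * exp(-rT) * N(d2) = 0.97380409 * 0.65847937 - 0.9300 * 0.99203191 * 0.40430421 = 0.2682

Answer: Price = 0.2682


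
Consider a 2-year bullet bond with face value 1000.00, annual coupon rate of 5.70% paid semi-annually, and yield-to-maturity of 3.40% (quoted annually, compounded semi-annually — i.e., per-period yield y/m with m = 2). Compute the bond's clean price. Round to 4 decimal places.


Coupon per period c = face * coupon_rate / m = 28.500000
Periods per year m = 2; per-period yield y/m = 0.017000
Number of cashflows N = 4
Cashflows (t years, CF_t, discount factor 1/(1+y/m)^(m*t), PV):
  t = 0.5000: CF_t = 28.500000, DF = 0.983284, PV = 28.023599
  t = 1.0000: CF_t = 28.500000, DF = 0.966848, PV = 27.555161
  t = 1.5000: CF_t = 28.500000, DF = 0.950686, PV = 27.094554
  t = 2.0000: CF_t = 1028.500000, DF = 0.934795, PV = 961.436231
Price P = sum_t PV_t = 1044.109545

Answer: Price = 1044.1095


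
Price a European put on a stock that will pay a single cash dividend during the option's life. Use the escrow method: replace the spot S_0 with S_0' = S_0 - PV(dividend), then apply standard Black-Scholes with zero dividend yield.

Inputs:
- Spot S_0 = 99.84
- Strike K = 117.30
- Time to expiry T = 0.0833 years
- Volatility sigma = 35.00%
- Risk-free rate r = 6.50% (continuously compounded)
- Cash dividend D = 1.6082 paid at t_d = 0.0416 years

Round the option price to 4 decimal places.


Answer: Price = 18.6270

Derivation:
PV(D) = D * exp(-r * t_d) = 1.6082 * 0.99729965 = 1.60385730
S_0' = S_0 - PV(D) = 99.8400 - 1.60385730 = 98.23614270
d1 = (ln(S_0'/K) + (r + sigma^2/2)*T) / (sigma*sqrt(T)) = -1.65165702
d2 = d1 - sigma*sqrt(T) = -1.75267311
exp(-rT) = 0.99460013
N(-d1) = 0.95069776; N(-d2) = 0.96017093
P = K * exp(-rT) * N(-d2) - S_0' * N(-d1) = 117.3000 * 0.99460013 * 0.96017093 - 98.23614270 * 0.95069776 = 18.6270


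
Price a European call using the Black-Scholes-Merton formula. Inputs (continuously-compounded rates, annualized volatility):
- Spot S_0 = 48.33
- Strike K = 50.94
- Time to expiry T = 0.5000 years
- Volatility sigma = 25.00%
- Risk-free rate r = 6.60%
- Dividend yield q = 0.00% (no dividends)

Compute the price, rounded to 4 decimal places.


Answer: Price = 2.9805

Derivation:
d1 = (ln(S/K) + (r - q + 0.5*sigma^2) * T) / (sigma * sqrt(T)) = -0.02246328
d2 = d1 - sigma * sqrt(T) = -0.19923997
exp(-rT) = 0.96753856; exp(-qT) = 1.00000000
C = S_0 * exp(-qT) * N(d1) - K * exp(-rT) * N(d2)
N(d1) = 0.49103920; N(d2) = 0.42103752
C = 48.3300 * 1.00000000 * 0.49103920 - 50.9400 * 0.96753856 * 0.42103752 = 2.9805


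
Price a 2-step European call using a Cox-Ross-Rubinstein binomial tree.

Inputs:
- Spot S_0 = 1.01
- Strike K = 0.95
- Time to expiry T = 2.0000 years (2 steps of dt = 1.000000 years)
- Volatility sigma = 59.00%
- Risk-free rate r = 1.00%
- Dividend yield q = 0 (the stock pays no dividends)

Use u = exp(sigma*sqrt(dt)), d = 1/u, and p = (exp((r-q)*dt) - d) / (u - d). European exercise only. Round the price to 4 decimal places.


Answer: Price = V(0,0) = 0.3319

Derivation:
dt = T/N = 1.000000
u = exp(sigma*sqrt(dt)) = 1.803988; d = 1/u = 0.554327
p = (exp((r-q)*dt) - d) / (u - d) = 0.364677
Discount per step: exp(-r*dt) = 0.990050
Stock lattice S(k, i) with i counting down-moves:
  k=0: S(0,0) = 1.0100
  k=1: S(1,0) = 1.8220; S(1,1) = 0.5599
  k=2: S(2,0) = 3.2869; S(2,1) = 1.0100; S(2,2) = 0.3104
Terminal payoffs V(N, i) = max(S_T - K, 0):
  V(2,0) = 2.336918; V(2,1) = 0.060000; V(2,2) = 0.000000
Backward induction: V(k, i) = exp(-r*dt) * [p * V(k+1, i) + (1-p) * V(k+1, i+1)].
  V(1,0) = exp(-r*dt) * [p*2.336918 + (1-p)*0.060000] = 0.881481
  V(1,1) = exp(-r*dt) * [p*0.060000 + (1-p)*0.000000] = 0.021663
  V(0,0) = exp(-r*dt) * [p*0.881481 + (1-p)*0.021663] = 0.331883


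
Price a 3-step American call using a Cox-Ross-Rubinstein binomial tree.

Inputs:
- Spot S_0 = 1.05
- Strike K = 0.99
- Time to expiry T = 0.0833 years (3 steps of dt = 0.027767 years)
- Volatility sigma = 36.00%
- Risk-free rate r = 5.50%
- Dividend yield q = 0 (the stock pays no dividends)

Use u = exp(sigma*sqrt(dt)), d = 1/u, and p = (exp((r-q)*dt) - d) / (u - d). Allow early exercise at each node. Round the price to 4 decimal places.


Answer: Price = V(0,0) = 0.0792

Derivation:
dt = T/N = 0.027767
u = exp(sigma*sqrt(dt)) = 1.061824; d = 1/u = 0.941776
p = (exp((r-q)*dt) - d) / (u - d) = 0.497739
Discount per step: exp(-r*dt) = 0.998474
Stock lattice S(k, i) with i counting down-moves:
  k=0: S(0,0) = 1.0500
  k=1: S(1,0) = 1.1149; S(1,1) = 0.9889
  k=2: S(2,0) = 1.1838; S(2,1) = 1.0500; S(2,2) = 0.9313
  k=3: S(3,0) = 1.2570; S(3,1) = 1.1149; S(3,2) = 0.9889; S(3,3) = 0.8771
Terminal payoffs V(N, i) = max(S_T - K, 0):
  V(3,0) = 0.267033; V(3,1) = 0.124915; V(3,2) = 0.000000; V(3,3) = 0.000000
Backward induction: V(k, i) = exp(-r*dt) * [p * V(k+1, i) + (1-p) * V(k+1, i+1)]; then take max(V_cont, immediate exercise) for American.
  V(2,0) = exp(-r*dt) * [p*0.267033 + (1-p)*0.124915] = 0.195354; exercise = 0.193843; V(2,0) = max -> 0.195354
  V(2,1) = exp(-r*dt) * [p*0.124915 + (1-p)*0.000000] = 0.062080; exercise = 0.060000; V(2,1) = max -> 0.062080
  V(2,2) = exp(-r*dt) * [p*0.000000 + (1-p)*0.000000] = 0.000000; exercise = 0.000000; V(2,2) = max -> 0.000000
  V(1,0) = exp(-r*dt) * [p*0.195354 + (1-p)*0.062080] = 0.128220; exercise = 0.124915; V(1,0) = max -> 0.128220
  V(1,1) = exp(-r*dt) * [p*0.062080 + (1-p)*0.000000] = 0.030853; exercise = 0.000000; V(1,1) = max -> 0.030853
  V(0,0) = exp(-r*dt) * [p*0.128220 + (1-p)*0.030853] = 0.079195; exercise = 0.060000; V(0,0) = max -> 0.079195


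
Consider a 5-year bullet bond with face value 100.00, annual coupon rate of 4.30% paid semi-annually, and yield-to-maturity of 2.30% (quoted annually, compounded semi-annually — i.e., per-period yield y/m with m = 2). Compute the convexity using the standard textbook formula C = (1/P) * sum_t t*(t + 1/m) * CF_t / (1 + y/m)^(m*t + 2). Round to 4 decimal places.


Answer: Convexity = 23.8494

Derivation:
Coupon per period c = face * coupon_rate / m = 2.150000
Periods per year m = 2; per-period yield y/m = 0.011500
Number of cashflows N = 10
Cashflows (t years, CF_t, discount factor 1/(1+y/m)^(m*t), PV):
  t = 0.5000: CF_t = 2.150000, DF = 0.988631, PV = 2.125556
  t = 1.0000: CF_t = 2.150000, DF = 0.977391, PV = 2.101390
  t = 1.5000: CF_t = 2.150000, DF = 0.966279, PV = 2.077499
  t = 2.0000: CF_t = 2.150000, DF = 0.955293, PV = 2.053879
  t = 2.5000: CF_t = 2.150000, DF = 0.944432, PV = 2.030528
  t = 3.0000: CF_t = 2.150000, DF = 0.933694, PV = 2.007443
  t = 3.5000: CF_t = 2.150000, DF = 0.923079, PV = 1.984619
  t = 4.0000: CF_t = 2.150000, DF = 0.912584, PV = 1.962056
  t = 4.5000: CF_t = 2.150000, DF = 0.902209, PV = 1.939749
  t = 5.0000: CF_t = 102.150000, DF = 0.891951, PV = 91.112822
Price P = sum_t PV_t = 109.395542
Convexity numerator sum_t t*(t + 1/m) * CF_t / (1+y/m)^(m*t + 2):
  t = 0.5000: term = 1.038749
  t = 1.0000: term = 3.080819
  t = 1.5000: term = 6.091585
  t = 2.0000: term = 10.037213
  t = 2.5000: term = 14.884646
  t = 3.0000: term = 20.601586
  t = 3.5000: term = 27.156482
  t = 4.0000: term = 34.518514
  t = 4.5000: term = 42.657581
  t = 5.0000: term = 2448.952827
Convexity = (1/P) * sum = 2609.020002 / 109.395542 = 23.849418


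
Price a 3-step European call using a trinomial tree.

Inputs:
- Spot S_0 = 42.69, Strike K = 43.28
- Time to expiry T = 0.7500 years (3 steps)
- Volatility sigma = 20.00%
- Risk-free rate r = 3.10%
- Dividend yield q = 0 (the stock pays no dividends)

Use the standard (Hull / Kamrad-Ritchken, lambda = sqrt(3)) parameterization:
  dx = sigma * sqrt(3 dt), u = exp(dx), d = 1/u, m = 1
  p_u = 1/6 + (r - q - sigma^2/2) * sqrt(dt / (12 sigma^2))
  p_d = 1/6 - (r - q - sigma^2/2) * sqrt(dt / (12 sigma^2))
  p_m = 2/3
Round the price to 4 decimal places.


Answer: Price = V(0,0) = 2.9741

Derivation:
dt = T/N = 0.250000; dx = sigma*sqrt(3*dt) = 0.173205
u = exp(dx) = 1.189110; d = 1/u = 0.840965
p_u = 0.174605, p_m = 0.666667, p_d = 0.158728
Discount per step: exp(-r*dt) = 0.992280
Stock lattice S(k, j) with j the centered position index:
  k=0: S(0,+0) = 42.6900
  k=1: S(1,-1) = 35.9008; S(1,+0) = 42.6900; S(1,+1) = 50.7631
  k=2: S(2,-2) = 30.1913; S(2,-1) = 35.9008; S(2,+0) = 42.6900; S(2,+1) = 50.7631; S(2,+2) = 60.3629
  k=3: S(3,-3) = 25.3898; S(3,-2) = 30.1913; S(3,-1) = 35.9008; S(3,+0) = 42.6900; S(3,+1) = 50.7631; S(3,+2) = 60.3629; S(3,+3) = 71.7781
Terminal payoffs V(N, j) = max(S_T - K, 0):
  V(3,-3) = 0.000000; V(3,-2) = 0.000000; V(3,-1) = 0.000000; V(3,+0) = 0.000000; V(3,+1) = 7.483103; V(3,+2) = 17.082911; V(3,+3) = 28.498138
Backward induction: V(k, j) = exp(-r*dt) * [p_u * V(k+1, j+1) + p_m * V(k+1, j) + p_d * V(k+1, j-1)]
  V(2,-2) = exp(-r*dt) * [p_u*0.000000 + p_m*0.000000 + p_d*0.000000] = 0.000000
  V(2,-1) = exp(-r*dt) * [p_u*0.000000 + p_m*0.000000 + p_d*0.000000] = 0.000000
  V(2,+0) = exp(-r*dt) * [p_u*7.483103 + p_m*0.000000 + p_d*0.000000] = 1.296502
  V(2,+1) = exp(-r*dt) * [p_u*17.082911 + p_m*7.483103 + p_d*0.000000] = 7.909961
  V(2,+2) = exp(-r*dt) * [p_u*28.498138 + p_m*17.082911 + p_d*7.483103] = 17.416806
  V(1,-1) = exp(-r*dt) * [p_u*1.296502 + p_m*0.000000 + p_d*0.000000] = 0.224628
  V(1,+0) = exp(-r*dt) * [p_u*7.909961 + p_m*1.296502 + p_d*0.000000] = 2.228120
  V(1,+1) = exp(-r*dt) * [p_u*17.416806 + p_m*7.909961 + p_d*1.296502] = 8.454388
  V(0,+0) = exp(-r*dt) * [p_u*8.454388 + p_m*2.228120 + p_d*0.224628] = 2.974110


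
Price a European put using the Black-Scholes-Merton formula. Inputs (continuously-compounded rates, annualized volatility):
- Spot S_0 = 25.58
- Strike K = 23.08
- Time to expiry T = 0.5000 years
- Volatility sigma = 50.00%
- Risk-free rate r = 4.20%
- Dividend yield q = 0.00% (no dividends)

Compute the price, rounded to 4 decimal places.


Answer: Price = 2.0933

Derivation:
d1 = (ln(S/K) + (r - q + 0.5*sigma^2) * T) / (sigma * sqrt(T)) = 0.52706143
d2 = d1 - sigma * sqrt(T) = 0.17350804
exp(-rT) = 0.97921896; exp(-qT) = 1.00000000
P = K * exp(-rT) * N(-d2) - S_0 * exp(-qT) * N(-d1)
N(-d1) = 0.29907547; N(-d2) = 0.43112606
P = 23.0800 * 0.97921896 * 0.43112606 - 25.5800 * 1.00000000 * 0.29907547 = 2.0933


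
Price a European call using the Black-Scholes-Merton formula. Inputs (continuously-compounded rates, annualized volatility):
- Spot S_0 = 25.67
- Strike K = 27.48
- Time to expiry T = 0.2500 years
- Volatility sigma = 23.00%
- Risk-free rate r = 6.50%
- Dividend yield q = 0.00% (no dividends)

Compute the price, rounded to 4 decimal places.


Answer: Price = 0.6456

Derivation:
d1 = (ln(S/K) + (r - q + 0.5*sigma^2) * T) / (sigma * sqrt(T)) = -0.39367802
d2 = d1 - sigma * sqrt(T) = -0.50867802
exp(-rT) = 0.98388132; exp(-qT) = 1.00000000
C = S_0 * exp(-qT) * N(d1) - K * exp(-rT) * N(d2)
N(d1) = 0.34690939; N(d2) = 0.30548897
C = 25.6700 * 1.00000000 * 0.34690939 - 27.4800 * 0.98388132 * 0.30548897 = 0.6456


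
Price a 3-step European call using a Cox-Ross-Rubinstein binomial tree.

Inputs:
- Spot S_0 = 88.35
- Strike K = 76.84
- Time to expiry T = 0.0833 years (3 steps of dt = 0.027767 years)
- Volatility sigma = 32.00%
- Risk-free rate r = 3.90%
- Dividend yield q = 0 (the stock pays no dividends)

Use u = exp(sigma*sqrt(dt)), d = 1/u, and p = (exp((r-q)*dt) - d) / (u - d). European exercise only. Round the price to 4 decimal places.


Answer: Price = V(0,0) = 11.9561

Derivation:
dt = T/N = 0.027767
u = exp(sigma*sqrt(dt)) = 1.054770; d = 1/u = 0.948074
p = (exp((r-q)*dt) - d) / (u - d) = 0.496827
Discount per step: exp(-r*dt) = 0.998918
Stock lattice S(k, i) with i counting down-moves:
  k=0: S(0,0) = 88.3500
  k=1: S(1,0) = 93.1889; S(1,1) = 83.7623
  k=2: S(2,0) = 98.2929; S(2,1) = 88.3500; S(2,2) = 79.4129
  k=3: S(3,0) = 103.6764; S(3,1) = 93.1889; S(3,2) = 83.7623; S(3,3) = 75.2893
Terminal payoffs V(N, i) = max(S_T - K, 0):
  V(3,0) = 26.836367; V(3,1) = 16.348923; V(3,2) = 6.922343; V(3,3) = 0.000000
Backward induction: V(k, i) = exp(-r*dt) * [p * V(k+1, i) + (1-p) * V(k+1, i+1)].
  V(2,0) = exp(-r*dt) * [p*26.836367 + (1-p)*16.348923] = 21.536039
  V(2,1) = exp(-r*dt) * [p*16.348923 + (1-p)*6.922343] = 11.593165
  V(2,2) = exp(-r*dt) * [p*6.922343 + (1-p)*0.000000] = 3.435487
  V(1,0) = exp(-r*dt) * [p*21.536039 + (1-p)*11.593165] = 16.515163
  V(1,1) = exp(-r*dt) * [p*11.593165 + (1-p)*3.435487] = 7.480340
  V(0,0) = exp(-r*dt) * [p*16.515163 + (1-p)*7.480340] = 11.956133


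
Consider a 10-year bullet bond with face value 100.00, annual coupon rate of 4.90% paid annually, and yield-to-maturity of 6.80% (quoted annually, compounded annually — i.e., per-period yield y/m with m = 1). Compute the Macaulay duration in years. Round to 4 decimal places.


Coupon per period c = face * coupon_rate / m = 4.900000
Periods per year m = 1; per-period yield y/m = 0.068000
Number of cashflows N = 10
Cashflows (t years, CF_t, discount factor 1/(1+y/m)^(m*t), PV):
  t = 1.0000: CF_t = 4.900000, DF = 0.936330, PV = 4.588015
  t = 2.0000: CF_t = 4.900000, DF = 0.876713, PV = 4.295894
  t = 3.0000: CF_t = 4.900000, DF = 0.820892, PV = 4.022373
  t = 4.0000: CF_t = 4.900000, DF = 0.768626, PV = 3.766267
  t = 5.0000: CF_t = 4.900000, DF = 0.719687, PV = 3.526467
  t = 6.0000: CF_t = 4.900000, DF = 0.673864, PV = 3.301935
  t = 7.0000: CF_t = 4.900000, DF = 0.630959, PV = 3.091700
  t = 8.0000: CF_t = 4.900000, DF = 0.590786, PV = 2.894850
  t = 9.0000: CF_t = 4.900000, DF = 0.553170, PV = 2.710534
  t = 10.0000: CF_t = 104.900000, DF = 0.517950, PV = 54.332909
Price P = sum_t PV_t = 86.530944
Macaulay numerator sum_t t * PV_t:
  t * PV_t at t = 1.0000: 4.588015
  t * PV_t at t = 2.0000: 8.591788
  t * PV_t at t = 3.0000: 12.067118
  t * PV_t at t = 4.0000: 15.065067
  t * PV_t at t = 5.0000: 17.632335
  t * PV_t at t = 6.0000: 19.811612
  t * PV_t at t = 7.0000: 21.641898
  t * PV_t at t = 8.0000: 23.158800
  t * PV_t at t = 9.0000: 24.394803
  t * PV_t at t = 10.0000: 543.329094
Macaulay duration D = (sum_t t * PV_t) / P = 690.280530 / 86.530944 = 7.977268

Answer: Macaulay duration = 7.9773 years


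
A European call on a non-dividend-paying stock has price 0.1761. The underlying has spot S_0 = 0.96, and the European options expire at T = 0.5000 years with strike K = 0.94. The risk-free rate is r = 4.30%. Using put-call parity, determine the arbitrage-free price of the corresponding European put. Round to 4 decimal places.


Answer: Put price = 0.1361

Derivation:
Put-call parity: C - P = S_0 * exp(-qT) - K * exp(-rT).
S_0 * exp(-qT) = 0.9600 * 1.00000000 = 0.96000000
K * exp(-rT) = 0.9400 * 0.97872948 = 0.92000571
P = C - S*exp(-qT) + K*exp(-rT)
P = 0.1761 - 0.96000000 + 0.92000571 = 0.1361


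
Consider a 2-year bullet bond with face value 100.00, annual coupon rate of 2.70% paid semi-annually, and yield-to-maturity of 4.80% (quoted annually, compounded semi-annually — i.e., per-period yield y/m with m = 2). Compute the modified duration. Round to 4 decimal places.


Coupon per period c = face * coupon_rate / m = 1.350000
Periods per year m = 2; per-period yield y/m = 0.024000
Number of cashflows N = 4
Cashflows (t years, CF_t, discount factor 1/(1+y/m)^(m*t), PV):
  t = 0.5000: CF_t = 1.350000, DF = 0.976562, PV = 1.318359
  t = 1.0000: CF_t = 1.350000, DF = 0.953674, PV = 1.287460
  t = 1.5000: CF_t = 1.350000, DF = 0.931323, PV = 1.257285
  t = 2.0000: CF_t = 101.350000, DF = 0.909495, PV = 92.177288
Price P = sum_t PV_t = 96.040393
First compute Macaulay numerator sum_t t * PV_t:
  t * PV_t at t = 0.5000: 0.659180
  t * PV_t at t = 1.0000: 1.287460
  t * PV_t at t = 1.5000: 1.885928
  t * PV_t at t = 2.0000: 184.354576
Macaulay duration D = 188.187144 / 96.040393 = 1.959458
Modified duration = D / (1 + y/m) = 1.959458 / (1 + 0.024000) = 1.913533

Answer: Modified duration = 1.9135


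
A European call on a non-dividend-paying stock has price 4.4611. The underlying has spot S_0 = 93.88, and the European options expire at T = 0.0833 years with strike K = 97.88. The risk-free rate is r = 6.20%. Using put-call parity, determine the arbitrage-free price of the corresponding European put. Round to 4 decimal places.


Answer: Put price = 7.9569

Derivation:
Put-call parity: C - P = S_0 * exp(-qT) - K * exp(-rT).
S_0 * exp(-qT) = 93.8800 * 1.00000000 = 93.88000000
K * exp(-rT) = 97.8800 * 0.99484871 = 97.37579209
P = C - S*exp(-qT) + K*exp(-rT)
P = 4.4611 - 93.88000000 + 97.37579209 = 7.9569


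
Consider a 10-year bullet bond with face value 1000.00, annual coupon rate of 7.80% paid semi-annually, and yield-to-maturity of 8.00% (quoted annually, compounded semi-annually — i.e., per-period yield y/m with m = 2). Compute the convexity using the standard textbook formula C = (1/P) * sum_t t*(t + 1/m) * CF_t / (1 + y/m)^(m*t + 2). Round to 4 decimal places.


Coupon per period c = face * coupon_rate / m = 39.000000
Periods per year m = 2; per-period yield y/m = 0.040000
Number of cashflows N = 20
Cashflows (t years, CF_t, discount factor 1/(1+y/m)^(m*t), PV):
  t = 0.5000: CF_t = 39.000000, DF = 0.961538, PV = 37.500000
  t = 1.0000: CF_t = 39.000000, DF = 0.924556, PV = 36.057692
  t = 1.5000: CF_t = 39.000000, DF = 0.888996, PV = 34.670858
  t = 2.0000: CF_t = 39.000000, DF = 0.854804, PV = 33.337363
  t = 2.5000: CF_t = 39.000000, DF = 0.821927, PV = 32.055157
  t = 3.0000: CF_t = 39.000000, DF = 0.790315, PV = 30.822267
  t = 3.5000: CF_t = 39.000000, DF = 0.759918, PV = 29.636795
  t = 4.0000: CF_t = 39.000000, DF = 0.730690, PV = 28.496918
  t = 4.5000: CF_t = 39.000000, DF = 0.702587, PV = 27.400883
  t = 5.0000: CF_t = 39.000000, DF = 0.675564, PV = 26.347003
  t = 5.5000: CF_t = 39.000000, DF = 0.649581, PV = 25.333656
  t = 6.0000: CF_t = 39.000000, DF = 0.624597, PV = 24.359285
  t = 6.5000: CF_t = 39.000000, DF = 0.600574, PV = 23.422389
  t = 7.0000: CF_t = 39.000000, DF = 0.577475, PV = 22.521528
  t = 7.5000: CF_t = 39.000000, DF = 0.555265, PV = 21.655316
  t = 8.0000: CF_t = 39.000000, DF = 0.533908, PV = 20.822419
  t = 8.5000: CF_t = 39.000000, DF = 0.513373, PV = 20.021557
  t = 9.0000: CF_t = 39.000000, DF = 0.493628, PV = 19.251497
  t = 9.5000: CF_t = 39.000000, DF = 0.474642, PV = 18.511055
  t = 10.0000: CF_t = 1039.000000, DF = 0.456387, PV = 474.186037
Price P = sum_t PV_t = 986.409674
Convexity numerator sum_t t*(t + 1/m) * CF_t / (1+y/m)^(m*t + 2):
  t = 0.5000: term = 17.335429
  t = 1.0000: term = 50.006045
  t = 1.5000: term = 96.165471
  t = 2.0000: term = 154.111333
  t = 2.5000: term = 222.275960
  t = 3.0000: term = 299.217639
  t = 3.5000: term = 383.612358
  t = 4.0000: term = 474.246047
  t = 4.5000: term = 570.007267
  t = 5.0000: term = 669.880336
  t = 5.5000: term = 772.938849
  t = 6.0000: term = 878.339601
  t = 6.5000: term = 985.316860
  t = 7.0000: term = 1093.176990
  t = 7.5000: term = 1201.293395
  t = 8.0000: term = 1309.101777
  t = 8.5000: term = 1416.095672
  t = 9.0000: term = 1521.822272
  t = 9.5000: term = 1625.878496
  t = 10.0000: term = 46033.222907
Convexity = (1/P) * sum = 59774.044703 / 986.409674 = 60.597586

Answer: Convexity = 60.5976


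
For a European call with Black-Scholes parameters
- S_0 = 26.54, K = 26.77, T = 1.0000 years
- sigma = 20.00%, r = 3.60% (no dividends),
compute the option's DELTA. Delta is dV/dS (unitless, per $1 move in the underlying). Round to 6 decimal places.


d1 = 0.2368558569; d2 = 0.0368558569
phi(d1) = 0.3879073015; exp(-qT) = 1.0000000000; exp(-rT) = 0.9646402935
N(d1) = 0.5936156916
Delta = exp(-qT) * N(d1) = 1.0000000000 * 0.5936156916 = 0.593616

Answer: Delta = 0.593616


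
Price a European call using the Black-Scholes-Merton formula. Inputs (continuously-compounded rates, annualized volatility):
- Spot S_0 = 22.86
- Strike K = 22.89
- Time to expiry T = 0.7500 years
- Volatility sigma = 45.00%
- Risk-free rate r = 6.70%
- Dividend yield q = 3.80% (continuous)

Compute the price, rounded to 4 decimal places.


d1 = (ln(S/K) + (r - q + 0.5*sigma^2) * T) / (sigma * sqrt(T)) = 0.24730099
d2 = d1 - sigma * sqrt(T) = -0.14241044
exp(-rT) = 0.95099165; exp(-qT) = 0.97190229
C = S_0 * exp(-qT) * N(d1) - K * exp(-rT) * N(d2)
N(d1) = 0.59766236; N(d2) = 0.44337791
C = 22.8600 * 0.97190229 * 0.59766236 - 22.8900 * 0.95099165 * 0.44337791 = 3.6271

Answer: Price = 3.6271


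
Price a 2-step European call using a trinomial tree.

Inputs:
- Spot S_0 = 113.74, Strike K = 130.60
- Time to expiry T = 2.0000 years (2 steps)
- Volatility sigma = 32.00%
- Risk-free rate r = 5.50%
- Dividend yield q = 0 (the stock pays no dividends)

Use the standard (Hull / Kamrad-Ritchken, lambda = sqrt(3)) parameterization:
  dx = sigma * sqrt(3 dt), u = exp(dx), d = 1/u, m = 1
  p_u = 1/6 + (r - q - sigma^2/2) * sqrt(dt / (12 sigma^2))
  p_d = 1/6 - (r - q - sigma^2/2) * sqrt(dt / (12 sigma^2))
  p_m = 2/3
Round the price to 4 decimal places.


dt = T/N = 1.000000; dx = sigma*sqrt(3*dt) = 0.554256
u = exp(dx) = 1.740646; d = 1/u = 0.574499
p_u = 0.170095, p_m = 0.666667, p_d = 0.163239
Discount per step: exp(-r*dt) = 0.946485
Stock lattice S(k, j) with j the centered position index:
  k=0: S(0,+0) = 113.7400
  k=1: S(1,-1) = 65.3436; S(1,+0) = 113.7400; S(1,+1) = 197.9811
  k=2: S(2,-2) = 37.5398; S(2,-1) = 65.3436; S(2,+0) = 113.7400; S(2,+1) = 197.9811; S(2,+2) = 344.6149
Terminal payoffs V(N, j) = max(S_T - K, 0):
  V(2,-2) = 0.000000; V(2,-1) = 0.000000; V(2,+0) = 0.000000; V(2,+1) = 67.381066; V(2,+2) = 214.014933
Backward induction: V(k, j) = exp(-r*dt) * [p_u * V(k+1, j+1) + p_m * V(k+1, j) + p_d * V(k+1, j-1)]
  V(1,-1) = exp(-r*dt) * [p_u*0.000000 + p_m*0.000000 + p_d*0.000000] = 0.000000
  V(1,+0) = exp(-r*dt) * [p_u*67.381066 + p_m*0.000000 + p_d*0.000000] = 10.847819
  V(1,+1) = exp(-r*dt) * [p_u*214.014933 + p_m*67.381066 + p_d*0.000000] = 76.971497
  V(0,+0) = exp(-r*dt) * [p_u*76.971497 + p_m*10.847819 + p_d*0.000000] = 19.236669

Answer: Price = V(0,0) = 19.2367


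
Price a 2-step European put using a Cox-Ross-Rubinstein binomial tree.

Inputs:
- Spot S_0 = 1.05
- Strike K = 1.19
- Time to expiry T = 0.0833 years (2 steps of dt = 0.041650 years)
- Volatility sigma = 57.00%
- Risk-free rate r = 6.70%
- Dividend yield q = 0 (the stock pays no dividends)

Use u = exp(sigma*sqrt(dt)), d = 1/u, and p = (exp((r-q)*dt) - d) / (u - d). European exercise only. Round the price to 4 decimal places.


dt = T/N = 0.041650
u = exp(sigma*sqrt(dt)) = 1.123364; d = 1/u = 0.890184
p = (exp((r-q)*dt) - d) / (u - d) = 0.482935
Discount per step: exp(-r*dt) = 0.997213
Stock lattice S(k, i) with i counting down-moves:
  k=0: S(0,0) = 1.0500
  k=1: S(1,0) = 1.1795; S(1,1) = 0.9347
  k=2: S(2,0) = 1.3250; S(2,1) = 1.0500; S(2,2) = 0.8320
Terminal payoffs V(N, i) = max(K - S_T, 0):
  V(2,0) = 0.000000; V(2,1) = 0.140000; V(2,2) = 0.357952
Backward induction: V(k, i) = exp(-r*dt) * [p * V(k+1, i) + (1-p) * V(k+1, i+1)].
  V(1,0) = exp(-r*dt) * [p*0.000000 + (1-p)*0.140000] = 0.072187
  V(1,1) = exp(-r*dt) * [p*0.140000 + (1-p)*0.357952] = 0.251991
  V(0,0) = exp(-r*dt) * [p*0.072187 + (1-p)*0.251991] = 0.164697

Answer: Price = V(0,0) = 0.1647


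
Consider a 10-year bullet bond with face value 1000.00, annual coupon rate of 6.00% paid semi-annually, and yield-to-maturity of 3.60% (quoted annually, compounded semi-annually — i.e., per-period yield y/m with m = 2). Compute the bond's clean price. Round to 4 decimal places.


Coupon per period c = face * coupon_rate / m = 30.000000
Periods per year m = 2; per-period yield y/m = 0.018000
Number of cashflows N = 20
Cashflows (t years, CF_t, discount factor 1/(1+y/m)^(m*t), PV):
  t = 0.5000: CF_t = 30.000000, DF = 0.982318, PV = 29.469548
  t = 1.0000: CF_t = 30.000000, DF = 0.964949, PV = 28.948476
  t = 1.5000: CF_t = 30.000000, DF = 0.947887, PV = 28.436616
  t = 2.0000: CF_t = 30.000000, DF = 0.931127, PV = 27.933808
  t = 2.5000: CF_t = 30.000000, DF = 0.914663, PV = 27.439890
  t = 3.0000: CF_t = 30.000000, DF = 0.898490, PV = 26.954705
  t = 3.5000: CF_t = 30.000000, DF = 0.882603, PV = 26.478099
  t = 4.0000: CF_t = 30.000000, DF = 0.866997, PV = 26.009921
  t = 4.5000: CF_t = 30.000000, DF = 0.851667, PV = 25.550020
  t = 5.0000: CF_t = 30.000000, DF = 0.836608, PV = 25.098252
  t = 5.5000: CF_t = 30.000000, DF = 0.821816, PV = 24.654471
  t = 6.0000: CF_t = 30.000000, DF = 0.807285, PV = 24.218538
  t = 6.5000: CF_t = 30.000000, DF = 0.793010, PV = 23.790312
  t = 7.0000: CF_t = 30.000000, DF = 0.778989, PV = 23.369658
  t = 7.5000: CF_t = 30.000000, DF = 0.765215, PV = 22.956442
  t = 8.0000: CF_t = 30.000000, DF = 0.751684, PV = 22.550533
  t = 8.5000: CF_t = 30.000000, DF = 0.738393, PV = 22.151800
  t = 9.0000: CF_t = 30.000000, DF = 0.725337, PV = 21.760118
  t = 9.5000: CF_t = 30.000000, DF = 0.712512, PV = 21.375362
  t = 10.0000: CF_t = 1030.000000, DF = 0.699914, PV = 720.911021
Price P = sum_t PV_t = 1200.057592

Answer: Price = 1200.0576


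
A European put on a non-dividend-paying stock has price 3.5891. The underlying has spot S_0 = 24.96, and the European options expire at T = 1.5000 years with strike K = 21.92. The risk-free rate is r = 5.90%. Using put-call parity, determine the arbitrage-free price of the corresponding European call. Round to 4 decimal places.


Answer: Call price = 8.4857

Derivation:
Put-call parity: C - P = S_0 * exp(-qT) - K * exp(-rT).
S_0 * exp(-qT) = 24.9600 * 1.00000000 = 24.96000000
K * exp(-rT) = 21.9200 * 0.91530311 = 20.06344419
C = P + S*exp(-qT) - K*exp(-rT)
C = 3.5891 + 24.96000000 - 20.06344419 = 8.4857


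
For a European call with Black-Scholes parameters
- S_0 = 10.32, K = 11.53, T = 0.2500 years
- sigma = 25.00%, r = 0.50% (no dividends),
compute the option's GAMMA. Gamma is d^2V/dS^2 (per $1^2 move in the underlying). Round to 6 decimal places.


d1 = -0.8144485938; d2 = -0.9394485938
phi(d1) = 0.2863324332; exp(-qT) = 1.0000000000; exp(-rT) = 0.9987507809
Gamma = exp(-qT) * phi(d1) / (S * sigma * sqrt(T)) = 1.0000000000 * 0.2863324332 / (10.3200 * 0.2500 * 0.5000000000) = 0.221963

Answer: Gamma = 0.221963


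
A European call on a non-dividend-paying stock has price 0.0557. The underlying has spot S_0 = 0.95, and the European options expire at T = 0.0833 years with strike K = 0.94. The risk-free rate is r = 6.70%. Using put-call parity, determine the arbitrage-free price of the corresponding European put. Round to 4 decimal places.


Answer: Put price = 0.0405

Derivation:
Put-call parity: C - P = S_0 * exp(-qT) - K * exp(-rT).
S_0 * exp(-qT) = 0.9500 * 1.00000000 = 0.95000000
K * exp(-rT) = 0.9400 * 0.99443445 = 0.93476838
P = C - S*exp(-qT) + K*exp(-rT)
P = 0.0557 - 0.95000000 + 0.93476838 = 0.0405


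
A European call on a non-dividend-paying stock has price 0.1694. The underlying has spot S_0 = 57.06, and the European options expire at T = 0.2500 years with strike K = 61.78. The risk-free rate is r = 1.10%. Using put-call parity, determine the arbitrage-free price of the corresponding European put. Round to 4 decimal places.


Answer: Put price = 4.7197

Derivation:
Put-call parity: C - P = S_0 * exp(-qT) - K * exp(-rT).
S_0 * exp(-qT) = 57.0600 * 1.00000000 = 57.06000000
K * exp(-rT) = 61.7800 * 0.99725378 = 61.61033839
P = C - S*exp(-qT) + K*exp(-rT)
P = 0.1694 - 57.06000000 + 61.61033839 = 4.7197


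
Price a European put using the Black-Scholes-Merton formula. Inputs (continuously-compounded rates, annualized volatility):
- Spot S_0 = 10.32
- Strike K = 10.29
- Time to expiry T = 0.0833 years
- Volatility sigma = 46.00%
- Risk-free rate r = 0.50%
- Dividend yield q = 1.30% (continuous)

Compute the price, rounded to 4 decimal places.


d1 = (ln(S/K) + (r - q + 0.5*sigma^2) * T) / (sigma * sqrt(T)) = 0.08329028
d2 = d1 - sigma * sqrt(T) = -0.04947373
exp(-rT) = 0.99958359; exp(-qT) = 0.99891769
P = K * exp(-rT) * N(-d2) - S_0 * exp(-qT) * N(-d1)
N(-d1) = 0.46681037; N(-d2) = 0.51972911
P = 10.2900 * 0.99958359 * 0.51972911 - 10.3200 * 0.99891769 * 0.46681037 = 0.5335

Answer: Price = 0.5335


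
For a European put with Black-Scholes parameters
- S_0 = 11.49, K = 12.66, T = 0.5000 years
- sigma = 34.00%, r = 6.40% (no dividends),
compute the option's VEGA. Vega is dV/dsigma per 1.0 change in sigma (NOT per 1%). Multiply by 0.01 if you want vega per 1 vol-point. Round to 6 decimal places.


d1 = -0.1500327724; d2 = -0.3904490780
phi(d1) = 0.3944773915; exp(-qT) = 1.0000000000; exp(-rT) = 0.9685065821
Vega = S * exp(-qT) * phi(d1) * sqrt(T) = 11.4900 * 1.0000000000 * 0.3944773915 * 0.7071067812 = 3.204993

Answer: Vega = 3.204993


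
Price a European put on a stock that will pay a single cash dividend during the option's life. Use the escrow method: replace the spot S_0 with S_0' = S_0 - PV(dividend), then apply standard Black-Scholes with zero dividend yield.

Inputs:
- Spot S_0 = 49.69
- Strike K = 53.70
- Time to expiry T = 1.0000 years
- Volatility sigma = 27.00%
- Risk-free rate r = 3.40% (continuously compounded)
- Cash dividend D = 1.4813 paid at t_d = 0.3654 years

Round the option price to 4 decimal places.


PV(D) = D * exp(-r * t_d) = 1.4813 * 0.98765325 = 1.46301077
S_0' = S_0 - PV(D) = 49.6900 - 1.46301077 = 48.22698923
d1 = (ln(S_0'/K) + (r + sigma^2/2)*T) / (sigma*sqrt(T)) = -0.13720072
d2 = d1 - sigma*sqrt(T) = -0.40720072
exp(-rT) = 0.96657150
N(-d1) = 0.55456393; N(-d2) = 0.65806971
P = K * exp(-rT) * N(-d2) - S_0' * N(-d1) = 53.7000 * 0.96657150 * 0.65806971 - 48.22698923 * 0.55456393 = 7.4121

Answer: Price = 7.4121


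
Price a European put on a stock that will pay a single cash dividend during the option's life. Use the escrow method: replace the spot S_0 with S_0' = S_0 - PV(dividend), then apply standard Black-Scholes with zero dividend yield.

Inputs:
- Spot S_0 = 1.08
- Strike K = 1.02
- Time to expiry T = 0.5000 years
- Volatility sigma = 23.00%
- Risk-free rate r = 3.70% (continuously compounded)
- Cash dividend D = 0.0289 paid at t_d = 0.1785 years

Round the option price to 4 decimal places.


PV(D) = D * exp(-r * t_d) = 0.0289 * 0.99341726 = 0.02870976
S_0' = S_0 - PV(D) = 1.0800 - 0.02870976 = 1.05129024
d1 = (ln(S_0'/K) + (r + sigma^2/2)*T) / (sigma*sqrt(T)) = 0.38085745
d2 = d1 - sigma*sqrt(T) = 0.21822289
exp(-rT) = 0.98167007
N(-d1) = 0.35165451; N(-d2) = 0.41362773
P = K * exp(-rT) * N(-d2) - S_0' * N(-d1) = 1.0200 * 0.98167007 * 0.41362773 - 1.05129024 * 0.35165451 = 0.0445

Answer: Price = 0.0445


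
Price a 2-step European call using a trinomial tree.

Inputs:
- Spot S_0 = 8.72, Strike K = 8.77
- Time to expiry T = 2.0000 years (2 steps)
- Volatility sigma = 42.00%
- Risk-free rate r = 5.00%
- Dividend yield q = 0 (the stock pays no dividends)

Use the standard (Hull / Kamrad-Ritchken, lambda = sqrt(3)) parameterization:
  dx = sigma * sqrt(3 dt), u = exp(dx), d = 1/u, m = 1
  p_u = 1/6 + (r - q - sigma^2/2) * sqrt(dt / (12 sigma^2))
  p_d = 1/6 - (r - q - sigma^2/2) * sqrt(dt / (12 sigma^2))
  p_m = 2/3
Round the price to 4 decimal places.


Answer: Price = V(0,0) = 2.0818

Derivation:
dt = T/N = 1.000000; dx = sigma*sqrt(3*dt) = 0.727461
u = exp(dx) = 2.069819; d = 1/u = 0.483134
p_u = 0.140411, p_m = 0.666667, p_d = 0.192922
Discount per step: exp(-r*dt) = 0.951229
Stock lattice S(k, j) with j the centered position index:
  k=0: S(0,+0) = 8.7200
  k=1: S(1,-1) = 4.2129; S(1,+0) = 8.7200; S(1,+1) = 18.0488
  k=2: S(2,-2) = 2.0354; S(2,-1) = 4.2129; S(2,+0) = 8.7200; S(2,+1) = 18.0488; S(2,+2) = 37.3578
Terminal payoffs V(N, j) = max(S_T - K, 0):
  V(2,-2) = 0.000000; V(2,-1) = 0.000000; V(2,+0) = 0.000000; V(2,+1) = 9.278825; V(2,+2) = 28.587807
Backward induction: V(k, j) = exp(-r*dt) * [p_u * V(k+1, j+1) + p_m * V(k+1, j) + p_d * V(k+1, j-1)]
  V(1,-1) = exp(-r*dt) * [p_u*0.000000 + p_m*0.000000 + p_d*0.000000] = 0.000000
  V(1,+0) = exp(-r*dt) * [p_u*9.278825 + p_m*0.000000 + p_d*0.000000] = 1.239308
  V(1,+1) = exp(-r*dt) * [p_u*28.587807 + p_m*9.278825 + p_d*0.000000] = 9.702469
  V(0,+0) = exp(-r*dt) * [p_u*9.702469 + p_m*1.239308 + p_d*0.000000] = 2.081802
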